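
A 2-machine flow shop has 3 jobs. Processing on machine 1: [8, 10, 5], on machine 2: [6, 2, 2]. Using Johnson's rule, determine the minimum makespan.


Apply Johnson's rule:
  Group 1 (a <= b): []
  Group 2 (a > b): [(1, 8, 6), (2, 10, 2), (3, 5, 2)]
Optimal job order: [1, 2, 3]
Schedule:
  Job 1: M1 done at 8, M2 done at 14
  Job 2: M1 done at 18, M2 done at 20
  Job 3: M1 done at 23, M2 done at 25
Makespan = 25

25


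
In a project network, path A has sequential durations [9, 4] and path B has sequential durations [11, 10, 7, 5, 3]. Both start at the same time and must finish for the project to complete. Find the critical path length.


Path A total = 9 + 4 = 13
Path B total = 11 + 10 + 7 + 5 + 3 = 36
Critical path = longest path = max(13, 36) = 36

36


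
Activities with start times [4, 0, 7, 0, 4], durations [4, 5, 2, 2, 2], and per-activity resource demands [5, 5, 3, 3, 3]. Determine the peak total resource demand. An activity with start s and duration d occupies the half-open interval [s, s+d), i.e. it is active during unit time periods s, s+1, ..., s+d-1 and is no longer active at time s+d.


Each activity i is active on [start_i, start_i + duration_i).
Compute total resource usage per time slot:
  t=0: active resources = [5, 3], total = 8
  t=1: active resources = [5, 3], total = 8
  t=2: active resources = [5], total = 5
  t=3: active resources = [5], total = 5
  t=4: active resources = [5, 5, 3], total = 13
  t=5: active resources = [5, 3], total = 8
  t=6: active resources = [5], total = 5
  t=7: active resources = [5, 3], total = 8
  t=8: active resources = [3], total = 3
Peak resource demand = 13

13


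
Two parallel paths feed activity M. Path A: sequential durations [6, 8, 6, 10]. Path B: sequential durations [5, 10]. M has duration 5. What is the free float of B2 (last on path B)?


ES(B2) = sum of predecessors on chain B = 5
EF(B2) = ES + duration = 5 + 10 = 15
Successor of B2 is M. ES(M) = max(sum(A), sum(B)) = max(30, 15) = 30
Free float = ES(successor) - EF(current) = 30 - 15 = 15

15


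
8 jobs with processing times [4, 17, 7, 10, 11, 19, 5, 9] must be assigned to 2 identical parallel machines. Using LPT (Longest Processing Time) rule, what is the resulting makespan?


Sort jobs in decreasing order (LPT): [19, 17, 11, 10, 9, 7, 5, 4]
Assign each job to the least loaded machine:
  Machine 1: jobs [19, 10, 7, 5], load = 41
  Machine 2: jobs [17, 11, 9, 4], load = 41
Makespan = max load = 41

41


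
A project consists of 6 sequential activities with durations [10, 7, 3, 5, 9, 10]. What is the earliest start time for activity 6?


Activity 6 starts after activities 1 through 5 complete.
Predecessor durations: [10, 7, 3, 5, 9]
ES = 10 + 7 + 3 + 5 + 9 = 34

34


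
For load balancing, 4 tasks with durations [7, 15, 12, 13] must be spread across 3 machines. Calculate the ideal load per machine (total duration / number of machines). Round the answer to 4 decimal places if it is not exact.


Total processing time = 7 + 15 + 12 + 13 = 47
Number of machines = 3
Ideal balanced load = 47 / 3 = 15.6667

15.6667


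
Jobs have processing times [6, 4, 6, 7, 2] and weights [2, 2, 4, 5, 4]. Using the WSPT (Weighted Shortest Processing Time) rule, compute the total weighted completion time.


Compute p/w ratios and sort ascending (WSPT): [(2, 4), (7, 5), (6, 4), (4, 2), (6, 2)]
Compute weighted completion times:
  Job (p=2,w=4): C=2, w*C=4*2=8
  Job (p=7,w=5): C=9, w*C=5*9=45
  Job (p=6,w=4): C=15, w*C=4*15=60
  Job (p=4,w=2): C=19, w*C=2*19=38
  Job (p=6,w=2): C=25, w*C=2*25=50
Total weighted completion time = 201

201


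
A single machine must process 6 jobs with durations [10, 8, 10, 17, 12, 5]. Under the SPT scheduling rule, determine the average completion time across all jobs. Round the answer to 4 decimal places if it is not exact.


Sort jobs by processing time (SPT order): [5, 8, 10, 10, 12, 17]
Compute completion times sequentially:
  Job 1: processing = 5, completes at 5
  Job 2: processing = 8, completes at 13
  Job 3: processing = 10, completes at 23
  Job 4: processing = 10, completes at 33
  Job 5: processing = 12, completes at 45
  Job 6: processing = 17, completes at 62
Sum of completion times = 181
Average completion time = 181/6 = 30.1667

30.1667


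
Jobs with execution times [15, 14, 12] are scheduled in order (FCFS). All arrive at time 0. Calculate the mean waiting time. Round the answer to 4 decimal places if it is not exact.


FCFS order (as given): [15, 14, 12]
Waiting times:
  Job 1: wait = 0
  Job 2: wait = 15
  Job 3: wait = 29
Sum of waiting times = 44
Average waiting time = 44/3 = 14.6667

14.6667


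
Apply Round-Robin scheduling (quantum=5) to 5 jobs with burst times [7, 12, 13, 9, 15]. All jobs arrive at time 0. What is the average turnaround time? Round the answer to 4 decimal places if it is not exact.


Time quantum = 5
Execution trace:
  J1 runs 5 units, time = 5
  J2 runs 5 units, time = 10
  J3 runs 5 units, time = 15
  J4 runs 5 units, time = 20
  J5 runs 5 units, time = 25
  J1 runs 2 units, time = 27
  J2 runs 5 units, time = 32
  J3 runs 5 units, time = 37
  J4 runs 4 units, time = 41
  J5 runs 5 units, time = 46
  J2 runs 2 units, time = 48
  J3 runs 3 units, time = 51
  J5 runs 5 units, time = 56
Finish times: [27, 48, 51, 41, 56]
Average turnaround = 223/5 = 44.6

44.6


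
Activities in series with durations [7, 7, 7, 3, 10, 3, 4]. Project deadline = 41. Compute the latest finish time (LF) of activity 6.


LF(activity 6) = deadline - sum of successor durations
Successors: activities 7 through 7 with durations [4]
Sum of successor durations = 4
LF = 41 - 4 = 37

37


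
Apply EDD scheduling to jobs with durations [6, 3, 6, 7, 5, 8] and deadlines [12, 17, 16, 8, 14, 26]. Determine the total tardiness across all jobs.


Sort by due date (EDD order): [(7, 8), (6, 12), (5, 14), (6, 16), (3, 17), (8, 26)]
Compute completion times and tardiness:
  Job 1: p=7, d=8, C=7, tardiness=max(0,7-8)=0
  Job 2: p=6, d=12, C=13, tardiness=max(0,13-12)=1
  Job 3: p=5, d=14, C=18, tardiness=max(0,18-14)=4
  Job 4: p=6, d=16, C=24, tardiness=max(0,24-16)=8
  Job 5: p=3, d=17, C=27, tardiness=max(0,27-17)=10
  Job 6: p=8, d=26, C=35, tardiness=max(0,35-26)=9
Total tardiness = 32

32


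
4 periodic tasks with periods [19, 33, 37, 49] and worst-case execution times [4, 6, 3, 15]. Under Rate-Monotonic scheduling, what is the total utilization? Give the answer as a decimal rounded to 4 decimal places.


Compute individual utilizations (exact fractions):
  Task 1: C/T = 4/19 (approx. 0.2105)
  Task 2: C/T = 6/33 = 2/11 (approx. 0.1818)
  Task 3: C/T = 3/37 (approx. 0.0811)
  Task 4: C/T = 15/49 (approx. 0.3061)
Total utilization U = 4/19 + 2/11 + 3/37 + 15/49 = 295384/378917
Rounded to 4 decimal places: U = 0.7795
RM (Liu & Layland) bound for 4 tasks = 0.756828; compare with U = 295384/378917 (approx. 0.779548)
bound < U <= 1, so the RM sufficient condition is not met (inconclusive; an exact test such as response-time analysis is needed).

0.7795


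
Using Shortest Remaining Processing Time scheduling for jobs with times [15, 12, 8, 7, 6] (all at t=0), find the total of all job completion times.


Since all jobs arrive at t=0, SRPT equals SPT ordering.
SPT order: [6, 7, 8, 12, 15]
Completion times:
  Job 1: p=6, C=6
  Job 2: p=7, C=13
  Job 3: p=8, C=21
  Job 4: p=12, C=33
  Job 5: p=15, C=48
Total completion time = 6 + 13 + 21 + 33 + 48 = 121

121


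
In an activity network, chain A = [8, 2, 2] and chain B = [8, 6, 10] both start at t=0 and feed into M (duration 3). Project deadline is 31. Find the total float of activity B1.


Forward pass: ES(B1) = sum of predecessors on chain B = 0
EF = ES + duration = 0 + 8 = 8
Backward pass: LF(M) = deadline = 31; LS(M) = 31 - 3 = 28
LF(B1) = LS(M) - sum(successors on chain B) = 28 - 16 = 12
LS = LF - duration = 12 - 8 = 4
Total float = LS - ES = 4 - 0 = 4

4


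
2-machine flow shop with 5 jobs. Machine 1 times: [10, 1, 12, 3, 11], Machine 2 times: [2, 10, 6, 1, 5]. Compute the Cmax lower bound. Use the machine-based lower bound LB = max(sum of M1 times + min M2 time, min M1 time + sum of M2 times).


LB1 = sum(M1 times) + min(M2 times) = 37 + 1 = 38
LB2 = min(M1 times) + sum(M2 times) = 1 + 24 = 25
Lower bound = max(LB1, LB2) = max(38, 25) = 38

38


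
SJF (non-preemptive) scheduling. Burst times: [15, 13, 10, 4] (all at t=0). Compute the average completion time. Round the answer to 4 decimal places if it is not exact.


SJF order (ascending): [4, 10, 13, 15]
Completion times:
  Job 1: burst=4, C=4
  Job 2: burst=10, C=14
  Job 3: burst=13, C=27
  Job 4: burst=15, C=42
Average completion = 87/4 = 21.75

21.75


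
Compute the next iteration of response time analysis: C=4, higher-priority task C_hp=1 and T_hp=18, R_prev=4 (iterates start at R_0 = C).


R_next = C + ceil(R_prev / T_hp) * C_hp
ceil(4 / 18) = ceil(0.2222) = 1
Interference = 1 * 1 = 1
R_next = 4 + 1 = 5

5


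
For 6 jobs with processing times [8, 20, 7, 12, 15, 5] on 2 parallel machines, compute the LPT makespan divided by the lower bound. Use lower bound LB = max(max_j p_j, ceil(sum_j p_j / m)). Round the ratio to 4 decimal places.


LPT order: [20, 15, 12, 8, 7, 5]
Machine loads after assignment: [33, 34]
LPT makespan = 34
Lower bound = max(max_job, ceil(total/2)) = max(20, 34) = 34
Ratio = 34 / 34 = 1.0

1.0


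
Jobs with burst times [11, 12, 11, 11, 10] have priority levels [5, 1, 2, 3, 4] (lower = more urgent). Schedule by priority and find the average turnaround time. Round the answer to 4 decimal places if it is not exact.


Sort by priority (ascending = highest first):
Order: [(1, 12), (2, 11), (3, 11), (4, 10), (5, 11)]
Completion times:
  Priority 1, burst=12, C=12
  Priority 2, burst=11, C=23
  Priority 3, burst=11, C=34
  Priority 4, burst=10, C=44
  Priority 5, burst=11, C=55
Average turnaround = 168/5 = 33.6

33.6


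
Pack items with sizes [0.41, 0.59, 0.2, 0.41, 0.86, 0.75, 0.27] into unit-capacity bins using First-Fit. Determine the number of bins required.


Place items sequentially using First-Fit:
  Item 0.41 -> new Bin 1
  Item 0.59 -> Bin 1 (now 1.0)
  Item 0.2 -> new Bin 2
  Item 0.41 -> Bin 2 (now 0.61)
  Item 0.86 -> new Bin 3
  Item 0.75 -> new Bin 4
  Item 0.27 -> Bin 2 (now 0.88)
Total bins used = 4

4


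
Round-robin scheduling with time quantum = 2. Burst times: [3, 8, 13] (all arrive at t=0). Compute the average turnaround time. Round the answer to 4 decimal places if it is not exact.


Time quantum = 2
Execution trace:
  J1 runs 2 units, time = 2
  J2 runs 2 units, time = 4
  J3 runs 2 units, time = 6
  J1 runs 1 units, time = 7
  J2 runs 2 units, time = 9
  J3 runs 2 units, time = 11
  J2 runs 2 units, time = 13
  J3 runs 2 units, time = 15
  J2 runs 2 units, time = 17
  J3 runs 2 units, time = 19
  J3 runs 2 units, time = 21
  J3 runs 2 units, time = 23
  J3 runs 1 units, time = 24
Finish times: [7, 17, 24]
Average turnaround = 48/3 = 16.0

16.0


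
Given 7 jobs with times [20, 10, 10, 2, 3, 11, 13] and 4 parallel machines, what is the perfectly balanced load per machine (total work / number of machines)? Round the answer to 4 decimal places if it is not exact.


Total processing time = 20 + 10 + 10 + 2 + 3 + 11 + 13 = 69
Number of machines = 4
Ideal balanced load = 69 / 4 = 17.25

17.25


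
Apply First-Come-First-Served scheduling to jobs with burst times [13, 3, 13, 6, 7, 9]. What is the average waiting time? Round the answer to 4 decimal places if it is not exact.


FCFS order (as given): [13, 3, 13, 6, 7, 9]
Waiting times:
  Job 1: wait = 0
  Job 2: wait = 13
  Job 3: wait = 16
  Job 4: wait = 29
  Job 5: wait = 35
  Job 6: wait = 42
Sum of waiting times = 135
Average waiting time = 135/6 = 22.5

22.5


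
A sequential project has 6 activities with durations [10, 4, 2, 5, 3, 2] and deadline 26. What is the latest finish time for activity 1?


LF(activity 1) = deadline - sum of successor durations
Successors: activities 2 through 6 with durations [4, 2, 5, 3, 2]
Sum of successor durations = 16
LF = 26 - 16 = 10

10


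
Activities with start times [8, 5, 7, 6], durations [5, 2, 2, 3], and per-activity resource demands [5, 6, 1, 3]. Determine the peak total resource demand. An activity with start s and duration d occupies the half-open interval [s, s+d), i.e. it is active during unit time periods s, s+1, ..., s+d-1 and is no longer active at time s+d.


Each activity i is active on [start_i, start_i + duration_i).
Compute total resource usage per time slot:
  t=0: active resources = [], total = 0
  t=1: active resources = [], total = 0
  t=2: active resources = [], total = 0
  t=3: active resources = [], total = 0
  t=4: active resources = [], total = 0
  t=5: active resources = [6], total = 6
  t=6: active resources = [6, 3], total = 9
  t=7: active resources = [1, 3], total = 4
  t=8: active resources = [5, 1, 3], total = 9
  t=9: active resources = [5], total = 5
  t=10: active resources = [5], total = 5
  t=11: active resources = [5], total = 5
  t=12: active resources = [5], total = 5
Peak resource demand = 9

9


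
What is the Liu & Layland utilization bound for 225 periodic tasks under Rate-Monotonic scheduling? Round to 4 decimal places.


Compute 2^(1/225) = 1.0030854042
Subtract 1: 1.0030854042 - 1 = 0.0030854042
Multiply by n: 225 * 0.0030854042 = 0.6942159450
Round to 4 dp: 0.6942

0.6942


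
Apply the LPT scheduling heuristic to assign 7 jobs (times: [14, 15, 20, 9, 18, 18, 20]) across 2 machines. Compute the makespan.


Sort jobs in decreasing order (LPT): [20, 20, 18, 18, 15, 14, 9]
Assign each job to the least loaded machine:
  Machine 1: jobs [20, 18, 15], load = 53
  Machine 2: jobs [20, 18, 14, 9], load = 61
Makespan = max load = 61

61


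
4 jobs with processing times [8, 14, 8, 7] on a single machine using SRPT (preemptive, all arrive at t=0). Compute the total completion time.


Since all jobs arrive at t=0, SRPT equals SPT ordering.
SPT order: [7, 8, 8, 14]
Completion times:
  Job 1: p=7, C=7
  Job 2: p=8, C=15
  Job 3: p=8, C=23
  Job 4: p=14, C=37
Total completion time = 7 + 15 + 23 + 37 = 82

82


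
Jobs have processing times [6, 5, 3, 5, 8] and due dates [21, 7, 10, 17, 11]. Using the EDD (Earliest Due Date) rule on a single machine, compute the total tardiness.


Sort by due date (EDD order): [(5, 7), (3, 10), (8, 11), (5, 17), (6, 21)]
Compute completion times and tardiness:
  Job 1: p=5, d=7, C=5, tardiness=max(0,5-7)=0
  Job 2: p=3, d=10, C=8, tardiness=max(0,8-10)=0
  Job 3: p=8, d=11, C=16, tardiness=max(0,16-11)=5
  Job 4: p=5, d=17, C=21, tardiness=max(0,21-17)=4
  Job 5: p=6, d=21, C=27, tardiness=max(0,27-21)=6
Total tardiness = 15

15


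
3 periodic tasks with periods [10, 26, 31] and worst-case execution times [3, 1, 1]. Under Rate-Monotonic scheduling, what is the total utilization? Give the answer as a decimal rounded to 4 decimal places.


Compute individual utilizations (exact fractions):
  Task 1: C/T = 3/10 (approx. 0.3)
  Task 2: C/T = 1/26 (approx. 0.0385)
  Task 3: C/T = 1/31 (approx. 0.0323)
Total utilization U = 3/10 + 1/26 + 1/31 = 747/2015
Rounded to 4 decimal places: U = 0.3707
RM (Liu & Layland) bound for 3 tasks = 0.779763; compare with U = 747/2015 (approx. 0.370720)
U <= bound, so schedulable by RM sufficient condition.

0.3707


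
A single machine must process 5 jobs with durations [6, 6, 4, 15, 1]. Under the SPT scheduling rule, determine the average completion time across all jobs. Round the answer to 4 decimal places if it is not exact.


Sort jobs by processing time (SPT order): [1, 4, 6, 6, 15]
Compute completion times sequentially:
  Job 1: processing = 1, completes at 1
  Job 2: processing = 4, completes at 5
  Job 3: processing = 6, completes at 11
  Job 4: processing = 6, completes at 17
  Job 5: processing = 15, completes at 32
Sum of completion times = 66
Average completion time = 66/5 = 13.2

13.2


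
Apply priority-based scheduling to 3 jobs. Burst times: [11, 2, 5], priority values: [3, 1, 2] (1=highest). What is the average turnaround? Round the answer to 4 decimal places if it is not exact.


Sort by priority (ascending = highest first):
Order: [(1, 2), (2, 5), (3, 11)]
Completion times:
  Priority 1, burst=2, C=2
  Priority 2, burst=5, C=7
  Priority 3, burst=11, C=18
Average turnaround = 27/3 = 9.0

9.0


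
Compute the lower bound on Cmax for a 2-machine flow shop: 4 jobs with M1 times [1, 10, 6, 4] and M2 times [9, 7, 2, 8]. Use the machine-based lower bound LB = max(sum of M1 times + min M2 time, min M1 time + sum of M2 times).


LB1 = sum(M1 times) + min(M2 times) = 21 + 2 = 23
LB2 = min(M1 times) + sum(M2 times) = 1 + 26 = 27
Lower bound = max(LB1, LB2) = max(23, 27) = 27

27


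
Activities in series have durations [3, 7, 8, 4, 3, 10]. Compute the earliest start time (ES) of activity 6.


Activity 6 starts after activities 1 through 5 complete.
Predecessor durations: [3, 7, 8, 4, 3]
ES = 3 + 7 + 8 + 4 + 3 = 25

25


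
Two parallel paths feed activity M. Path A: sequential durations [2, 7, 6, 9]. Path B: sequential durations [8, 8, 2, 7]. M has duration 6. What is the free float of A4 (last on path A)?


ES(A4) = sum of predecessors on chain A = 15
EF(A4) = ES + duration = 15 + 9 = 24
Successor of A4 is M. ES(M) = max(sum(A), sum(B)) = max(24, 25) = 25
Free float = ES(successor) - EF(current) = 25 - 24 = 1

1


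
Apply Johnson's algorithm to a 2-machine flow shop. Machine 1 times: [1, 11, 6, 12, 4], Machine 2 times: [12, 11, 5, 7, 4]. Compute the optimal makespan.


Apply Johnson's rule:
  Group 1 (a <= b): [(1, 1, 12), (5, 4, 4), (2, 11, 11)]
  Group 2 (a > b): [(4, 12, 7), (3, 6, 5)]
Optimal job order: [1, 5, 2, 4, 3]
Schedule:
  Job 1: M1 done at 1, M2 done at 13
  Job 5: M1 done at 5, M2 done at 17
  Job 2: M1 done at 16, M2 done at 28
  Job 4: M1 done at 28, M2 done at 35
  Job 3: M1 done at 34, M2 done at 40
Makespan = 40

40


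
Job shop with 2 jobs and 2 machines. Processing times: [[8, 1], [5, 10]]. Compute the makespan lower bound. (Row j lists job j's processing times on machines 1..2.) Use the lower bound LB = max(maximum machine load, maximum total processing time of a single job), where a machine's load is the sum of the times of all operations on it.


Machine loads:
  Machine 1: 8 + 5 = 13
  Machine 2: 1 + 10 = 11
Max machine load = 13
Job totals:
  Job 1: 9
  Job 2: 15
Max job total = 15
Lower bound = max(13, 15) = 15

15


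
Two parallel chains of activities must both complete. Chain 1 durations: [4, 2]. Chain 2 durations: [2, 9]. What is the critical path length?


Path A total = 4 + 2 = 6
Path B total = 2 + 9 = 11
Critical path = longest path = max(6, 11) = 11

11


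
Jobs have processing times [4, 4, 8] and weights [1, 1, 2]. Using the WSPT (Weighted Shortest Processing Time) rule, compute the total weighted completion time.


Compute p/w ratios and sort ascending (WSPT): [(4, 1), (4, 1), (8, 2)]
Compute weighted completion times:
  Job (p=4,w=1): C=4, w*C=1*4=4
  Job (p=4,w=1): C=8, w*C=1*8=8
  Job (p=8,w=2): C=16, w*C=2*16=32
Total weighted completion time = 44

44


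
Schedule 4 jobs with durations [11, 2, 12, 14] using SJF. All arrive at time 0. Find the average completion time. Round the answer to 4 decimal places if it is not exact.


SJF order (ascending): [2, 11, 12, 14]
Completion times:
  Job 1: burst=2, C=2
  Job 2: burst=11, C=13
  Job 3: burst=12, C=25
  Job 4: burst=14, C=39
Average completion = 79/4 = 19.75

19.75


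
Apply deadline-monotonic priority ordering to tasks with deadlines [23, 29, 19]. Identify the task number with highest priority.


Sort tasks by relative deadline (ascending):
  Task 3: deadline = 19
  Task 1: deadline = 23
  Task 2: deadline = 29
Priority order (highest first): [3, 1, 2]
Highest priority task = 3

3


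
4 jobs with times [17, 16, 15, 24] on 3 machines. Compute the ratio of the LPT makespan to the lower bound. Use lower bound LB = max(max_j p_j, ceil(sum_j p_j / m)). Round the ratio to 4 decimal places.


LPT order: [24, 17, 16, 15]
Machine loads after assignment: [24, 17, 31]
LPT makespan = 31
Lower bound = max(max_job, ceil(total/3)) = max(24, 24) = 24
Ratio = 31 / 24 = 1.2917

1.2917


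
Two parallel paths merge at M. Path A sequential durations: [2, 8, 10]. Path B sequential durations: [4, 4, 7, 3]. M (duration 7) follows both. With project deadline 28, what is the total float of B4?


Forward pass: ES(B4) = sum of predecessors on chain B = 15
EF = ES + duration = 15 + 3 = 18
Backward pass: LF(M) = deadline = 28; LS(M) = 28 - 7 = 21
LF(B4) = LS(M) - sum(successors on chain B) = 21 - 0 = 21
LS = LF - duration = 21 - 3 = 18
Total float = LS - ES = 18 - 15 = 3

3


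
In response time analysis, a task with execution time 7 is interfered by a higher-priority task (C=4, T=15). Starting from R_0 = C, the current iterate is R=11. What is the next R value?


R_next = C + ceil(R_prev / T_hp) * C_hp
ceil(11 / 15) = ceil(0.7333) = 1
Interference = 1 * 4 = 4
R_next = 7 + 4 = 11
R_next = R_prev, so the iteration has converged (response time = 11).

11


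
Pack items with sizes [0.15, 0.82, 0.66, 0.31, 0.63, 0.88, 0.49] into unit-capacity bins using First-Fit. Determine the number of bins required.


Place items sequentially using First-Fit:
  Item 0.15 -> new Bin 1
  Item 0.82 -> Bin 1 (now 0.97)
  Item 0.66 -> new Bin 2
  Item 0.31 -> Bin 2 (now 0.97)
  Item 0.63 -> new Bin 3
  Item 0.88 -> new Bin 4
  Item 0.49 -> new Bin 5
Total bins used = 5

5


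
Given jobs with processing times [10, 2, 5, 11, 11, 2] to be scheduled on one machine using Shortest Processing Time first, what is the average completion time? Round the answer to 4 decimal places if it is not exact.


Sort jobs by processing time (SPT order): [2, 2, 5, 10, 11, 11]
Compute completion times sequentially:
  Job 1: processing = 2, completes at 2
  Job 2: processing = 2, completes at 4
  Job 3: processing = 5, completes at 9
  Job 4: processing = 10, completes at 19
  Job 5: processing = 11, completes at 30
  Job 6: processing = 11, completes at 41
Sum of completion times = 105
Average completion time = 105/6 = 17.5

17.5


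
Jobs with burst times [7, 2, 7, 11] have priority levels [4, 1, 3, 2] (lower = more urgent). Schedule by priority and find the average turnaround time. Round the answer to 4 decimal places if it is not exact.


Sort by priority (ascending = highest first):
Order: [(1, 2), (2, 11), (3, 7), (4, 7)]
Completion times:
  Priority 1, burst=2, C=2
  Priority 2, burst=11, C=13
  Priority 3, burst=7, C=20
  Priority 4, burst=7, C=27
Average turnaround = 62/4 = 15.5

15.5


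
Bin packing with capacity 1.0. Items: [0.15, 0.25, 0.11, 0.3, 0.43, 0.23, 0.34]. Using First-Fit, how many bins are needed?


Place items sequentially using First-Fit:
  Item 0.15 -> new Bin 1
  Item 0.25 -> Bin 1 (now 0.4)
  Item 0.11 -> Bin 1 (now 0.51)
  Item 0.3 -> Bin 1 (now 0.81)
  Item 0.43 -> new Bin 2
  Item 0.23 -> Bin 2 (now 0.66)
  Item 0.34 -> Bin 2 (now 1.0)
Total bins used = 2

2


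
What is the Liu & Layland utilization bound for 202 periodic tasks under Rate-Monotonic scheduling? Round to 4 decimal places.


Compute 2^(1/202) = 1.0034373158
Subtract 1: 1.0034373158 - 1 = 0.0034373158
Multiply by n: 202 * 0.0034373158 = 0.6943377916
Round to 4 dp: 0.6943

0.6943


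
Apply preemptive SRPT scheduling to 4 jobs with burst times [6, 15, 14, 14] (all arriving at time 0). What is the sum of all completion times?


Since all jobs arrive at t=0, SRPT equals SPT ordering.
SPT order: [6, 14, 14, 15]
Completion times:
  Job 1: p=6, C=6
  Job 2: p=14, C=20
  Job 3: p=14, C=34
  Job 4: p=15, C=49
Total completion time = 6 + 20 + 34 + 49 = 109

109


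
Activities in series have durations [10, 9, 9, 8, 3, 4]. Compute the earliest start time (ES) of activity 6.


Activity 6 starts after activities 1 through 5 complete.
Predecessor durations: [10, 9, 9, 8, 3]
ES = 10 + 9 + 9 + 8 + 3 = 39

39


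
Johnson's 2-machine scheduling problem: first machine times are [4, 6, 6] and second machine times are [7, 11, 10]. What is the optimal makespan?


Apply Johnson's rule:
  Group 1 (a <= b): [(1, 4, 7), (2, 6, 11), (3, 6, 10)]
  Group 2 (a > b): []
Optimal job order: [1, 2, 3]
Schedule:
  Job 1: M1 done at 4, M2 done at 11
  Job 2: M1 done at 10, M2 done at 22
  Job 3: M1 done at 16, M2 done at 32
Makespan = 32

32


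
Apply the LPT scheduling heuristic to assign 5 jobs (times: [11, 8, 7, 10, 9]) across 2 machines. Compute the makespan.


Sort jobs in decreasing order (LPT): [11, 10, 9, 8, 7]
Assign each job to the least loaded machine:
  Machine 1: jobs [11, 8, 7], load = 26
  Machine 2: jobs [10, 9], load = 19
Makespan = max load = 26

26


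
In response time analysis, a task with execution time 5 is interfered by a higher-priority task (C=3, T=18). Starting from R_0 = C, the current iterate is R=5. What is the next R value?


R_next = C + ceil(R_prev / T_hp) * C_hp
ceil(5 / 18) = ceil(0.2778) = 1
Interference = 1 * 3 = 3
R_next = 5 + 3 = 8

8


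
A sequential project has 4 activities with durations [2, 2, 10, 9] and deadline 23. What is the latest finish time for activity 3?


LF(activity 3) = deadline - sum of successor durations
Successors: activities 4 through 4 with durations [9]
Sum of successor durations = 9
LF = 23 - 9 = 14

14


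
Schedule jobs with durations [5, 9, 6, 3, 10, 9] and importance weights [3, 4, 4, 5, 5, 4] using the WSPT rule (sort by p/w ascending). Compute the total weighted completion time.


Compute p/w ratios and sort ascending (WSPT): [(3, 5), (6, 4), (5, 3), (10, 5), (9, 4), (9, 4)]
Compute weighted completion times:
  Job (p=3,w=5): C=3, w*C=5*3=15
  Job (p=6,w=4): C=9, w*C=4*9=36
  Job (p=5,w=3): C=14, w*C=3*14=42
  Job (p=10,w=5): C=24, w*C=5*24=120
  Job (p=9,w=4): C=33, w*C=4*33=132
  Job (p=9,w=4): C=42, w*C=4*42=168
Total weighted completion time = 513

513


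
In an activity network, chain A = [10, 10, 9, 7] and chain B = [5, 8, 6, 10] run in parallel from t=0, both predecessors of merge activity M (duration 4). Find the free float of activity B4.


ES(B4) = sum of predecessors on chain B = 19
EF(B4) = ES + duration = 19 + 10 = 29
Successor of B4 is M. ES(M) = max(sum(A), sum(B)) = max(36, 29) = 36
Free float = ES(successor) - EF(current) = 36 - 29 = 7

7


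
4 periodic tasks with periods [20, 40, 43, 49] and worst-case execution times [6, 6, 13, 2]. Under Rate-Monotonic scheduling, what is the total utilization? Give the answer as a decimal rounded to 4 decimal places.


Compute individual utilizations (exact fractions):
  Task 1: C/T = 6/20 = 3/10 (approx. 0.3)
  Task 2: C/T = 6/40 = 3/20 (approx. 0.15)
  Task 3: C/T = 13/43 (approx. 0.3023)
  Task 4: C/T = 2/49 (approx. 0.0408)
Total utilization U = 3/10 + 3/20 + 13/43 + 2/49 = 33423/42140
Rounded to 4 decimal places: U = 0.7931
RM (Liu & Layland) bound for 4 tasks = 0.756828; compare with U = 33423/42140 (approx. 0.793142)
bound < U <= 1, so the RM sufficient condition is not met (inconclusive; an exact test such as response-time analysis is needed).

0.7931


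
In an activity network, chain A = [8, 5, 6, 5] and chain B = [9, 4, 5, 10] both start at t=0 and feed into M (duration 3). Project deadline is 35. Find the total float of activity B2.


Forward pass: ES(B2) = sum of predecessors on chain B = 9
EF = ES + duration = 9 + 4 = 13
Backward pass: LF(M) = deadline = 35; LS(M) = 35 - 3 = 32
LF(B2) = LS(M) - sum(successors on chain B) = 32 - 15 = 17
LS = LF - duration = 17 - 4 = 13
Total float = LS - ES = 13 - 9 = 4

4


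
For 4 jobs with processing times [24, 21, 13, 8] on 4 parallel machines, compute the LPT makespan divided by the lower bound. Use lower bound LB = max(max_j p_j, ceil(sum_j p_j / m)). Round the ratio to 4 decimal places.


LPT order: [24, 21, 13, 8]
Machine loads after assignment: [24, 21, 13, 8]
LPT makespan = 24
Lower bound = max(max_job, ceil(total/4)) = max(24, 17) = 24
Ratio = 24 / 24 = 1.0

1.0


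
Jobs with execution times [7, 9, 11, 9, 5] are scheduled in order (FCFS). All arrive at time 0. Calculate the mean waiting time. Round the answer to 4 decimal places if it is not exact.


FCFS order (as given): [7, 9, 11, 9, 5]
Waiting times:
  Job 1: wait = 0
  Job 2: wait = 7
  Job 3: wait = 16
  Job 4: wait = 27
  Job 5: wait = 36
Sum of waiting times = 86
Average waiting time = 86/5 = 17.2

17.2


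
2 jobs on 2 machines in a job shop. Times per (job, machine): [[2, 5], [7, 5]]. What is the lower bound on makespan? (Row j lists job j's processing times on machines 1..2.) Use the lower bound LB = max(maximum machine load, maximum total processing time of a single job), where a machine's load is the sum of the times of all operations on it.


Machine loads:
  Machine 1: 2 + 7 = 9
  Machine 2: 5 + 5 = 10
Max machine load = 10
Job totals:
  Job 1: 7
  Job 2: 12
Max job total = 12
Lower bound = max(10, 12) = 12

12


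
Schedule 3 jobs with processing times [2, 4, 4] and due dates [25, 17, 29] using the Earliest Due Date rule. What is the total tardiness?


Sort by due date (EDD order): [(4, 17), (2, 25), (4, 29)]
Compute completion times and tardiness:
  Job 1: p=4, d=17, C=4, tardiness=max(0,4-17)=0
  Job 2: p=2, d=25, C=6, tardiness=max(0,6-25)=0
  Job 3: p=4, d=29, C=10, tardiness=max(0,10-29)=0
Total tardiness = 0

0


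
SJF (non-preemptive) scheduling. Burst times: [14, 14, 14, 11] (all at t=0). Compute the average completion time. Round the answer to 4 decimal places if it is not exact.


SJF order (ascending): [11, 14, 14, 14]
Completion times:
  Job 1: burst=11, C=11
  Job 2: burst=14, C=25
  Job 3: burst=14, C=39
  Job 4: burst=14, C=53
Average completion = 128/4 = 32.0

32.0


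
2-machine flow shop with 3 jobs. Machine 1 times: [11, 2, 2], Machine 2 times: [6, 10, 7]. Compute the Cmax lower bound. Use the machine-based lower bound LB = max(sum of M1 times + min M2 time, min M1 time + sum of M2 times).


LB1 = sum(M1 times) + min(M2 times) = 15 + 6 = 21
LB2 = min(M1 times) + sum(M2 times) = 2 + 23 = 25
Lower bound = max(LB1, LB2) = max(21, 25) = 25

25


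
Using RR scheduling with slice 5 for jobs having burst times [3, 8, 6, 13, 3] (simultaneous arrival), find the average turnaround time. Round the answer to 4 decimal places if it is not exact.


Time quantum = 5
Execution trace:
  J1 runs 3 units, time = 3
  J2 runs 5 units, time = 8
  J3 runs 5 units, time = 13
  J4 runs 5 units, time = 18
  J5 runs 3 units, time = 21
  J2 runs 3 units, time = 24
  J3 runs 1 units, time = 25
  J4 runs 5 units, time = 30
  J4 runs 3 units, time = 33
Finish times: [3, 24, 25, 33, 21]
Average turnaround = 106/5 = 21.2

21.2


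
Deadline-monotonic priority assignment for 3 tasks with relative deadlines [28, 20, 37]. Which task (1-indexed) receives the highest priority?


Sort tasks by relative deadline (ascending):
  Task 2: deadline = 20
  Task 1: deadline = 28
  Task 3: deadline = 37
Priority order (highest first): [2, 1, 3]
Highest priority task = 2

2


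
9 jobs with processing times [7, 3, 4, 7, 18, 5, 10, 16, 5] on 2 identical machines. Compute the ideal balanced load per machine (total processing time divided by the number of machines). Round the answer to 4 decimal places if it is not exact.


Total processing time = 7 + 3 + 4 + 7 + 18 + 5 + 10 + 16 + 5 = 75
Number of machines = 2
Ideal balanced load = 75 / 2 = 37.5

37.5


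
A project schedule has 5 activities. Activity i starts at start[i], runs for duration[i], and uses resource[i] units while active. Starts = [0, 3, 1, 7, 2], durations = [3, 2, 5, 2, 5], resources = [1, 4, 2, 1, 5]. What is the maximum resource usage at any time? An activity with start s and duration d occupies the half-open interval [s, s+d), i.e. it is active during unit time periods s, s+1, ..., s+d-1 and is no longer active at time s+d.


Each activity i is active on [start_i, start_i + duration_i).
Compute total resource usage per time slot:
  t=0: active resources = [1], total = 1
  t=1: active resources = [1, 2], total = 3
  t=2: active resources = [1, 2, 5], total = 8
  t=3: active resources = [4, 2, 5], total = 11
  t=4: active resources = [4, 2, 5], total = 11
  t=5: active resources = [2, 5], total = 7
  t=6: active resources = [5], total = 5
  t=7: active resources = [1], total = 1
  t=8: active resources = [1], total = 1
Peak resource demand = 11

11


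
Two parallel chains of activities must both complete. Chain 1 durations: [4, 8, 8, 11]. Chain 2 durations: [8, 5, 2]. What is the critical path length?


Path A total = 4 + 8 + 8 + 11 = 31
Path B total = 8 + 5 + 2 = 15
Critical path = longest path = max(31, 15) = 31

31


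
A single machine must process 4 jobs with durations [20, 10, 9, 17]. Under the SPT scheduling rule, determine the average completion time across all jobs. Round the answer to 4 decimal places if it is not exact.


Sort jobs by processing time (SPT order): [9, 10, 17, 20]
Compute completion times sequentially:
  Job 1: processing = 9, completes at 9
  Job 2: processing = 10, completes at 19
  Job 3: processing = 17, completes at 36
  Job 4: processing = 20, completes at 56
Sum of completion times = 120
Average completion time = 120/4 = 30.0

30.0


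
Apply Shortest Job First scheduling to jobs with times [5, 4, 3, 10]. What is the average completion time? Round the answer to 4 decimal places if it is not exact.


SJF order (ascending): [3, 4, 5, 10]
Completion times:
  Job 1: burst=3, C=3
  Job 2: burst=4, C=7
  Job 3: burst=5, C=12
  Job 4: burst=10, C=22
Average completion = 44/4 = 11.0

11.0


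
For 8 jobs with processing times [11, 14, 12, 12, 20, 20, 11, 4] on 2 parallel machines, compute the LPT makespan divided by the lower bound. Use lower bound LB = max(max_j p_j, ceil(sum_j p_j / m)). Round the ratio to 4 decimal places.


LPT order: [20, 20, 14, 12, 12, 11, 11, 4]
Machine loads after assignment: [49, 55]
LPT makespan = 55
Lower bound = max(max_job, ceil(total/2)) = max(20, 52) = 52
Ratio = 55 / 52 = 1.0577

1.0577


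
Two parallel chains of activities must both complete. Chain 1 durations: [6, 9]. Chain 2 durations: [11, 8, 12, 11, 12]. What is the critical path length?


Path A total = 6 + 9 = 15
Path B total = 11 + 8 + 12 + 11 + 12 = 54
Critical path = longest path = max(15, 54) = 54

54


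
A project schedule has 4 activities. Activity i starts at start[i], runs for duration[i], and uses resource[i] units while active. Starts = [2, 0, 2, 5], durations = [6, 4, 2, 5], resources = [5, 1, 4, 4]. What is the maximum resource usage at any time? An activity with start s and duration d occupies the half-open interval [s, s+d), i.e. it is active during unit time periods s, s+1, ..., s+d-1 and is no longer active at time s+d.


Each activity i is active on [start_i, start_i + duration_i).
Compute total resource usage per time slot:
  t=0: active resources = [1], total = 1
  t=1: active resources = [1], total = 1
  t=2: active resources = [5, 1, 4], total = 10
  t=3: active resources = [5, 1, 4], total = 10
  t=4: active resources = [5], total = 5
  t=5: active resources = [5, 4], total = 9
  t=6: active resources = [5, 4], total = 9
  t=7: active resources = [5, 4], total = 9
  t=8: active resources = [4], total = 4
  t=9: active resources = [4], total = 4
Peak resource demand = 10

10


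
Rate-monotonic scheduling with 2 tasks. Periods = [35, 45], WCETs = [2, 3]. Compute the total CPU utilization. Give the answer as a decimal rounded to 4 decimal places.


Compute individual utilizations (exact fractions):
  Task 1: C/T = 2/35 (approx. 0.0571)
  Task 2: C/T = 3/45 = 1/15 (approx. 0.0667)
Total utilization U = 2/35 + 1/15 = 13/105
Rounded to 4 decimal places: U = 0.1238
RM (Liu & Layland) bound for 2 tasks = 0.828427; compare with U = 13/105 (approx. 0.123810)
U <= bound, so schedulable by RM sufficient condition.

0.1238


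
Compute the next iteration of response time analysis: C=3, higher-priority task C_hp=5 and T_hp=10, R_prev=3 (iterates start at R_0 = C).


R_next = C + ceil(R_prev / T_hp) * C_hp
ceil(3 / 10) = ceil(0.3) = 1
Interference = 1 * 5 = 5
R_next = 3 + 5 = 8

8


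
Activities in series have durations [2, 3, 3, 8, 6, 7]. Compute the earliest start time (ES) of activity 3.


Activity 3 starts after activities 1 through 2 complete.
Predecessor durations: [2, 3]
ES = 2 + 3 = 5

5


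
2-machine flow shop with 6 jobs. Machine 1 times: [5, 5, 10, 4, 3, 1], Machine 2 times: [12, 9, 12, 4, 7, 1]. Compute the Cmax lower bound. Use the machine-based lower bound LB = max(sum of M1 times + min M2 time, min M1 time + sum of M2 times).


LB1 = sum(M1 times) + min(M2 times) = 28 + 1 = 29
LB2 = min(M1 times) + sum(M2 times) = 1 + 45 = 46
Lower bound = max(LB1, LB2) = max(29, 46) = 46

46


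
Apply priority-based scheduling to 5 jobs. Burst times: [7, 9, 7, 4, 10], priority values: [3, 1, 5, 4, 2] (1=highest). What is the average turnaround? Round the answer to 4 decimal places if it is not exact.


Sort by priority (ascending = highest first):
Order: [(1, 9), (2, 10), (3, 7), (4, 4), (5, 7)]
Completion times:
  Priority 1, burst=9, C=9
  Priority 2, burst=10, C=19
  Priority 3, burst=7, C=26
  Priority 4, burst=4, C=30
  Priority 5, burst=7, C=37
Average turnaround = 121/5 = 24.2

24.2


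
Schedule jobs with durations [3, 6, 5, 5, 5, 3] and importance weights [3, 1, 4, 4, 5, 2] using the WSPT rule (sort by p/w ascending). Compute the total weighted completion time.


Compute p/w ratios and sort ascending (WSPT): [(3, 3), (5, 5), (5, 4), (5, 4), (3, 2), (6, 1)]
Compute weighted completion times:
  Job (p=3,w=3): C=3, w*C=3*3=9
  Job (p=5,w=5): C=8, w*C=5*8=40
  Job (p=5,w=4): C=13, w*C=4*13=52
  Job (p=5,w=4): C=18, w*C=4*18=72
  Job (p=3,w=2): C=21, w*C=2*21=42
  Job (p=6,w=1): C=27, w*C=1*27=27
Total weighted completion time = 242

242


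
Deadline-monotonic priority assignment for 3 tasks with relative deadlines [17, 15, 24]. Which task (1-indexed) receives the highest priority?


Sort tasks by relative deadline (ascending):
  Task 2: deadline = 15
  Task 1: deadline = 17
  Task 3: deadline = 24
Priority order (highest first): [2, 1, 3]
Highest priority task = 2

2


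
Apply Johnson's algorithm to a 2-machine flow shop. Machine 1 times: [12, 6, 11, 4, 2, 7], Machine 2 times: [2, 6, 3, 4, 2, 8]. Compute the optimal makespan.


Apply Johnson's rule:
  Group 1 (a <= b): [(5, 2, 2), (4, 4, 4), (2, 6, 6), (6, 7, 8)]
  Group 2 (a > b): [(3, 11, 3), (1, 12, 2)]
Optimal job order: [5, 4, 2, 6, 3, 1]
Schedule:
  Job 5: M1 done at 2, M2 done at 4
  Job 4: M1 done at 6, M2 done at 10
  Job 2: M1 done at 12, M2 done at 18
  Job 6: M1 done at 19, M2 done at 27
  Job 3: M1 done at 30, M2 done at 33
  Job 1: M1 done at 42, M2 done at 44
Makespan = 44

44


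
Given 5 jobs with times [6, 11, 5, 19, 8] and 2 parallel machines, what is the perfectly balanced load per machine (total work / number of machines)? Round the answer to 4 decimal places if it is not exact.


Total processing time = 6 + 11 + 5 + 19 + 8 = 49
Number of machines = 2
Ideal balanced load = 49 / 2 = 24.5

24.5


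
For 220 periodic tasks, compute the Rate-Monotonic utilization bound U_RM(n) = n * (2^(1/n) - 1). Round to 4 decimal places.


Compute 2^(1/220) = 1.0031556376
Subtract 1: 1.0031556376 - 1 = 0.0031556376
Multiply by n: 220 * 0.0031556376 = 0.6942402720
Round to 4 dp: 0.6942

0.6942


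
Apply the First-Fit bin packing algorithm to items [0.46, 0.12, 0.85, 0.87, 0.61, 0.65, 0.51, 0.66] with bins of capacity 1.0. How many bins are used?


Place items sequentially using First-Fit:
  Item 0.46 -> new Bin 1
  Item 0.12 -> Bin 1 (now 0.58)
  Item 0.85 -> new Bin 2
  Item 0.87 -> new Bin 3
  Item 0.61 -> new Bin 4
  Item 0.65 -> new Bin 5
  Item 0.51 -> new Bin 6
  Item 0.66 -> new Bin 7
Total bins used = 7

7


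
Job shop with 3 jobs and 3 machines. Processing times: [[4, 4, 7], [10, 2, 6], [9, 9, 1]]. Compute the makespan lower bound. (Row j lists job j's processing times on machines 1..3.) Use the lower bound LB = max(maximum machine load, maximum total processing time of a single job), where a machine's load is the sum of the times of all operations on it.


Machine loads:
  Machine 1: 4 + 10 + 9 = 23
  Machine 2: 4 + 2 + 9 = 15
  Machine 3: 7 + 6 + 1 = 14
Max machine load = 23
Job totals:
  Job 1: 15
  Job 2: 18
  Job 3: 19
Max job total = 19
Lower bound = max(23, 19) = 23

23
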